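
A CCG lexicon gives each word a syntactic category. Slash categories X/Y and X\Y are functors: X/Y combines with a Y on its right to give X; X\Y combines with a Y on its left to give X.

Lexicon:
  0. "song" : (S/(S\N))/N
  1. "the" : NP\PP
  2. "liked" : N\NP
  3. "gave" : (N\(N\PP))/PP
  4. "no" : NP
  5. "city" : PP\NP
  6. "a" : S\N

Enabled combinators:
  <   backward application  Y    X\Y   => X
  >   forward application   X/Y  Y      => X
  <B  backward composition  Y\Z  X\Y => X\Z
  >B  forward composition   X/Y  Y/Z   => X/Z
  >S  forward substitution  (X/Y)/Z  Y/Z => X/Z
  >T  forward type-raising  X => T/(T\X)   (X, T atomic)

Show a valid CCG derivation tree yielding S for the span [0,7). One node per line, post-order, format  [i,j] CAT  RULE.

[0,7] S   >
  [0,6] S/(S\N)   >
    [0,1] "song" : (S/(S\N))/N
    [1,6] N   <
      [1,3] N\PP   <B
        [1,2] "the" : NP\PP
        [2,3] "liked" : N\NP
      [3,6] N\(N\PP)   >
        [3,4] "gave" : (N\(N\PP))/PP
        [4,6] PP   <
          [4,5] "no" : NP
          [5,6] "city" : PP\NP
  [6,7] "a" : S\N

[0,1] (S/(S\N))/N  lex  "song"
[1,2] NP\PP  lex  "the"
[2,3] N\NP  lex  "liked"
[1,3] N\PP  <B  k=2
[3,4] (N\(N\PP))/PP  lex  "gave"
[4,5] NP  lex  "no"
[5,6] PP\NP  lex  "city"
[4,6] PP  <  k=5
[3,6] N\(N\PP)  >  k=4
[1,6] N  <  k=3
[0,6] S/(S\N)  >  k=1
[6,7] S\N  lex  "a"
[0,7] S  >  k=6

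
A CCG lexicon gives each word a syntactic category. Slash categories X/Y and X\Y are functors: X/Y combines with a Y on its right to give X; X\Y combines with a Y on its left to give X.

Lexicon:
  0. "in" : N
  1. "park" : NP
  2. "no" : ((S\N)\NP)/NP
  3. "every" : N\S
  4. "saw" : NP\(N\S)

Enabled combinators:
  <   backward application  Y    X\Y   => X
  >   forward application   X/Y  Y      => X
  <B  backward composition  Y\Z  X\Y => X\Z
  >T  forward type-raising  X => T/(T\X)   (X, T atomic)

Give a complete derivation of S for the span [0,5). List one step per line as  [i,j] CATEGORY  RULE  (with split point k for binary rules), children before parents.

[0,5] S   <
  [0,1] "in" : N
  [1,5] S\N   <
    [1,2] "park" : NP
    [2,5] (S\N)\NP   >
      [2,3] "no" : ((S\N)\NP)/NP
      [3,5] NP   <
        [3,4] "every" : N\S
        [4,5] "saw" : NP\(N\S)

[0,1] N  lex  "in"
[1,2] NP  lex  "park"
[2,3] ((S\N)\NP)/NP  lex  "no"
[3,4] N\S  lex  "every"
[4,5] NP\(N\S)  lex  "saw"
[3,5] NP  <  k=4
[2,5] (S\N)\NP  >  k=3
[1,5] S\N  <  k=2
[0,5] S  <  k=1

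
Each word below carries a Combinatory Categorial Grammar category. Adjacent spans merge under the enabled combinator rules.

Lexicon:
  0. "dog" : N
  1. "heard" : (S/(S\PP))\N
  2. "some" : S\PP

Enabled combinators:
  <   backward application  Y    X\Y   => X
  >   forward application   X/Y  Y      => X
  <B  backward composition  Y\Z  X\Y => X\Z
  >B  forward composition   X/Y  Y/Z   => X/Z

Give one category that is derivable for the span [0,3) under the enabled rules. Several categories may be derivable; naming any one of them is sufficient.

S

[0,3] S   >
  [0,2] S/(S\PP)   <
    [0,1] "dog" : N
    [1,2] "heard" : (S/(S\PP))\N
  [2,3] "some" : S\PP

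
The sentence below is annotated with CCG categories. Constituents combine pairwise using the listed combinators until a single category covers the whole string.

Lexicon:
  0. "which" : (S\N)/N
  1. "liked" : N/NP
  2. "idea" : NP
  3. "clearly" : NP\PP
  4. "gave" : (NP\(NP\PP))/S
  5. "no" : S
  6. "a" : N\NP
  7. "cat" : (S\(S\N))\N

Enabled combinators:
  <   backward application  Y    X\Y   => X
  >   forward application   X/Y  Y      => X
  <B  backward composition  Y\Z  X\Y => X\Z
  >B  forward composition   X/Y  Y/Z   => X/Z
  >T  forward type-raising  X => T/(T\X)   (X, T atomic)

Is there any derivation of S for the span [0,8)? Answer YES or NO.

YES

[0,8] S   <
  [0,3] S\N   >
    [0,1] "which" : (S\N)/N
    [1,3] N   >
      [1,2] "liked" : N/NP
      [2,3] "idea" : NP
  [3,8] S\(S\N)   <
    [3,7] N   <
      [3,6] NP   <
        [3,4] "clearly" : NP\PP
        [4,6] NP\(NP\PP)   >
          [4,5] "gave" : (NP\(NP\PP))/S
          [5,6] "no" : S
      [6,7] "a" : N\NP
    [7,8] "cat" : (S\(S\N))\N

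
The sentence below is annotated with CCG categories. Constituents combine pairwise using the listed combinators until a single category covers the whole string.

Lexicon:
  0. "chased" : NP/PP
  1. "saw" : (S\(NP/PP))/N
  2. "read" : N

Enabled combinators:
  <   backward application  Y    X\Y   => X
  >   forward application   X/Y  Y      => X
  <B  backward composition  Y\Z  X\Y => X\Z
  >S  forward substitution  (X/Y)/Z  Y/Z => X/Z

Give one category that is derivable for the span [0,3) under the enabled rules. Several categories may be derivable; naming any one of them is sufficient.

[0,3] S   <
  [0,1] "chased" : NP/PP
  [1,3] S\(NP/PP)   >
    [1,2] "saw" : (S\(NP/PP))/N
    [2,3] "read" : N

S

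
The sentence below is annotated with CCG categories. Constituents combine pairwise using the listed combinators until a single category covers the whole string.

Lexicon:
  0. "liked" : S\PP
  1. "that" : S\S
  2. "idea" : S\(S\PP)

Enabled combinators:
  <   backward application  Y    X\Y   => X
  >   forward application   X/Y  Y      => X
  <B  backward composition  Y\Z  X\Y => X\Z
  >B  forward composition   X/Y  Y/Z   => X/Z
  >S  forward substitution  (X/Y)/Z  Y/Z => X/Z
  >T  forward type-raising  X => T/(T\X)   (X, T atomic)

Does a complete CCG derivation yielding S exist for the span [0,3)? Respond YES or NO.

[0,3] S   <
  [0,2] S\PP   <B
    [0,1] "liked" : S\PP
    [1,2] "that" : S\S
  [2,3] "idea" : S\(S\PP)

YES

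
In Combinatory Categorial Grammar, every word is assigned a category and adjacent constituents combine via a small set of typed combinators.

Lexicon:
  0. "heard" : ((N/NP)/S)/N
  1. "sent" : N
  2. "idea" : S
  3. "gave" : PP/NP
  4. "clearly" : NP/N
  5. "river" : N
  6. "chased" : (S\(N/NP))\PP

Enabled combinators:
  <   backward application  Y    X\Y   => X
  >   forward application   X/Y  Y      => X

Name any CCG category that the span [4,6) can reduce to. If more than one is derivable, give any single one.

NP

[0,7] S   <
  [0,3] N/NP   >
    [0,2] (N/NP)/S   >
      [0,1] "heard" : ((N/NP)/S)/N
      [1,2] "sent" : N
    [2,3] "idea" : S
  [3,7] S\(N/NP)   <
    [3,6] PP   >
      [3,4] "gave" : PP/NP
      [4,6] NP   >
        [4,5] "clearly" : NP/N
        [5,6] "river" : N
    [6,7] "chased" : (S\(N/NP))\PP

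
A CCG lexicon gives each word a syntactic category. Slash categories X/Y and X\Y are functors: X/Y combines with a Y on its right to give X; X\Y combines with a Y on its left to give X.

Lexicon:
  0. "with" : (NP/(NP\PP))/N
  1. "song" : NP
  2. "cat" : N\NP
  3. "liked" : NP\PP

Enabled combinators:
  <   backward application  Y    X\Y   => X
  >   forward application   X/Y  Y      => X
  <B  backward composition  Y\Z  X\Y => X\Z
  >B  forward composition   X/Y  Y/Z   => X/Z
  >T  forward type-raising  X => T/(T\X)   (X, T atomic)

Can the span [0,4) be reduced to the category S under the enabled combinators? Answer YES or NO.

NO

(NP/(NP\PP))/N NP N\NP NP\PP
CKY chart[0,4] = {N/(N\NP), NP, NP/(NP\NP), PP/(PP\NP), S/(S\NP)}; S ∉ chart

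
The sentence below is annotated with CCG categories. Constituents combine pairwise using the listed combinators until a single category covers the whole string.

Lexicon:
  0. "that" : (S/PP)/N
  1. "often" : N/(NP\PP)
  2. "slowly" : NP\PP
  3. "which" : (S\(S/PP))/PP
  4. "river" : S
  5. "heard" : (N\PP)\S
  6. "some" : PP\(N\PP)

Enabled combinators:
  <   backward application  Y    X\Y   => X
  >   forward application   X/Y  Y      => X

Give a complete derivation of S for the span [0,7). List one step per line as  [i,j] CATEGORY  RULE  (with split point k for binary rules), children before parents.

[0,7] S   <
  [0,3] S/PP   >
    [0,1] "that" : (S/PP)/N
    [1,3] N   >
      [1,2] "often" : N/(NP\PP)
      [2,3] "slowly" : NP\PP
  [3,7] S\(S/PP)   >
    [3,4] "which" : (S\(S/PP))/PP
    [4,7] PP   <
      [4,6] N\PP   <
        [4,5] "river" : S
        [5,6] "heard" : (N\PP)\S
      [6,7] "some" : PP\(N\PP)

[0,1] (S/PP)/N  lex  "that"
[1,2] N/(NP\PP)  lex  "often"
[2,3] NP\PP  lex  "slowly"
[1,3] N  >  k=2
[0,3] S/PP  >  k=1
[3,4] (S\(S/PP))/PP  lex  "which"
[4,5] S  lex  "river"
[5,6] (N\PP)\S  lex  "heard"
[4,6] N\PP  <  k=5
[6,7] PP\(N\PP)  lex  "some"
[4,7] PP  <  k=6
[3,7] S\(S/PP)  >  k=4
[0,7] S  <  k=3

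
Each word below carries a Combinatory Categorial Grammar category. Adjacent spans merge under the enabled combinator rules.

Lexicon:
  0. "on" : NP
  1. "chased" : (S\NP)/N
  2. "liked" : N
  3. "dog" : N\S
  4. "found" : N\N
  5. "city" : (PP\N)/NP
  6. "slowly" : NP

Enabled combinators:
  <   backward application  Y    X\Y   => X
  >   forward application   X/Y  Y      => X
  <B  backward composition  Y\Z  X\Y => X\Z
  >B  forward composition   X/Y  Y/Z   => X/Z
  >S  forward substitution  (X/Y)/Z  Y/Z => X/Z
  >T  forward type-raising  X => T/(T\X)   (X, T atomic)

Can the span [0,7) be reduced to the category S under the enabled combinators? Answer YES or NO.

NP (S\NP)/N N N\S N\N (PP\N)/NP NP
CKY chart[0,7] = {N/(N\PP), NP/(NP\PP), PP, PP/(NP\NP), PP/(PP\PP), S/(S\PP)}; S ∉ chart

NO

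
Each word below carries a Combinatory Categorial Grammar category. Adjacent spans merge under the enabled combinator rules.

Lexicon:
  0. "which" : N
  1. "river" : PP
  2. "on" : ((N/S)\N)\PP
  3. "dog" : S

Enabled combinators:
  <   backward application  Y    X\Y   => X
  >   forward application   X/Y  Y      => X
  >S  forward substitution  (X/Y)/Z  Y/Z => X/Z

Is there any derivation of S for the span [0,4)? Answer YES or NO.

NO

N PP ((N/S)\N)\PP S
CKY chart[0,4] = {N}; S ∉ chart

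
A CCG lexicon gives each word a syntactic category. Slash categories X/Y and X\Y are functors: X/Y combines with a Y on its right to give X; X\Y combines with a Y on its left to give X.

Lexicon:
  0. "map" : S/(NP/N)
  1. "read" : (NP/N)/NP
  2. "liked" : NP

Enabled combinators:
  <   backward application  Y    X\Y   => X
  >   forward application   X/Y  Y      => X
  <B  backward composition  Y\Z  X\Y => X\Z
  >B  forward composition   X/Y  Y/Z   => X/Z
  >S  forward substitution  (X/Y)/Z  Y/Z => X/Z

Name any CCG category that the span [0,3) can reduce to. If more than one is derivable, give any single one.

S

[0,3] S   >
  [0,2] S/NP   >B
    [0,1] "map" : S/(NP/N)
    [1,2] "read" : (NP/N)/NP
  [2,3] "liked" : NP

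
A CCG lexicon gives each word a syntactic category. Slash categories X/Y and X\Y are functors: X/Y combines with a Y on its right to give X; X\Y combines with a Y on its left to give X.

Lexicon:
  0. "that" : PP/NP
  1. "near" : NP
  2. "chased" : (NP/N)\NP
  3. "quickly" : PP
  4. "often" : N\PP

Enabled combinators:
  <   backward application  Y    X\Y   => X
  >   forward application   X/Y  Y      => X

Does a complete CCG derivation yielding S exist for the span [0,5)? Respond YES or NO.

PP/NP NP (NP/N)\NP PP N\PP
CKY chart[0,5] = {PP}; S ∉ chart

NO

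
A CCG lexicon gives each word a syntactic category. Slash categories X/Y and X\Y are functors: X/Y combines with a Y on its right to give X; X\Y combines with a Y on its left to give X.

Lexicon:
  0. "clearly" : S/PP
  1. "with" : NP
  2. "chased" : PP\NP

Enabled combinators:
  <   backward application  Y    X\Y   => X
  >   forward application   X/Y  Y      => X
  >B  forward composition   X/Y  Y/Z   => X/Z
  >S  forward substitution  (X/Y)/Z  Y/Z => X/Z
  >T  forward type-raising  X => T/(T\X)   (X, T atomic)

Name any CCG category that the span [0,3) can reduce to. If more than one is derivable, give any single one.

[0,3] S   >
  [0,1] "clearly" : S/PP
  [1,3] PP   <
    [1,2] "with" : NP
    [2,3] "chased" : PP\NP

S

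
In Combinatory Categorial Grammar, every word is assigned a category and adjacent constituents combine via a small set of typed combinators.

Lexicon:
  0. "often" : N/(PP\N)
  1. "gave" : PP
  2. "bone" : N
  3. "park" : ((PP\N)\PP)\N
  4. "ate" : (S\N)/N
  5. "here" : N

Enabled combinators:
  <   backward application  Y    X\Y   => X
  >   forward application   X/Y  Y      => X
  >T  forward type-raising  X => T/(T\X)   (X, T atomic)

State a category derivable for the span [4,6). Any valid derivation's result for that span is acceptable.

[0,6] S   <
  [0,4] N   >
    [0,1] "often" : N/(PP\N)
    [1,4] PP\N   <
      [1,2] "gave" : PP
      [2,4] (PP\N)\PP   <
        [2,3] "bone" : N
        [3,4] "park" : ((PP\N)\PP)\N
  [4,6] S\N   >
    [4,5] "ate" : (S\N)/N
    [5,6] "here" : N

S\N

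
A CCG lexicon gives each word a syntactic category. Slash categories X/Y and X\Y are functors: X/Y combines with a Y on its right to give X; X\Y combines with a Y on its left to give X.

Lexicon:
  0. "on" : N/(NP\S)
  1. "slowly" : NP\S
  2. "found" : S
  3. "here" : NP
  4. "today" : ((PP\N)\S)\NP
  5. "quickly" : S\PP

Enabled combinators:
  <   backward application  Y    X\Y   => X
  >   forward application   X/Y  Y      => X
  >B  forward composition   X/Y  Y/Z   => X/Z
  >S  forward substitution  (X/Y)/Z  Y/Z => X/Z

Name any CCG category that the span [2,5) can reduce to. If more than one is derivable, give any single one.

PP\N

[0,6] S   <
  [0,5] PP   <
    [0,2] N   >
      [0,1] "on" : N/(NP\S)
      [1,2] "slowly" : NP\S
    [2,5] PP\N   <
      [2,3] "found" : S
      [3,5] (PP\N)\S   <
        [3,4] "here" : NP
        [4,5] "today" : ((PP\N)\S)\NP
  [5,6] "quickly" : S\PP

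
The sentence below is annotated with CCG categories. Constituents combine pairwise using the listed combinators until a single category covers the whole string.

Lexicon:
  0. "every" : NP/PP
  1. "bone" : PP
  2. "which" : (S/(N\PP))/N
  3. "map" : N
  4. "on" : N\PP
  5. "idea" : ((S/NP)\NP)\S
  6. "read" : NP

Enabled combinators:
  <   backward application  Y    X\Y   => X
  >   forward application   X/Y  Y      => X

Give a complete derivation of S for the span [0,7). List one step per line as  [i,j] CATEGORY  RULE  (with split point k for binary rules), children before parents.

[0,7] S   >
  [0,6] S/NP   <
    [0,2] NP   >
      [0,1] "every" : NP/PP
      [1,2] "bone" : PP
    [2,6] (S/NP)\NP   <
      [2,5] S   >
        [2,4] S/(N\PP)   >
          [2,3] "which" : (S/(N\PP))/N
          [3,4] "map" : N
        [4,5] "on" : N\PP
      [5,6] "idea" : ((S/NP)\NP)\S
  [6,7] "read" : NP

[0,1] NP/PP  lex  "every"
[1,2] PP  lex  "bone"
[0,2] NP  >  k=1
[2,3] (S/(N\PP))/N  lex  "which"
[3,4] N  lex  "map"
[2,4] S/(N\PP)  >  k=3
[4,5] N\PP  lex  "on"
[2,5] S  >  k=4
[5,6] ((S/NP)\NP)\S  lex  "idea"
[2,6] (S/NP)\NP  <  k=5
[0,6] S/NP  <  k=2
[6,7] NP  lex  "read"
[0,7] S  >  k=6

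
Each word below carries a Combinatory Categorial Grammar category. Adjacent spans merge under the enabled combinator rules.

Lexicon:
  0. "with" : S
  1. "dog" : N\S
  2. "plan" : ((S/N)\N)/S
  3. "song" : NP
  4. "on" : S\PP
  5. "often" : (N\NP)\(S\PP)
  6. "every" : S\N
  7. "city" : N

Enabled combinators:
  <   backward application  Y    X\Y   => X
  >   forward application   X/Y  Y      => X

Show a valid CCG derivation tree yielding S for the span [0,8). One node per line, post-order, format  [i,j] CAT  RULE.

[0,1] S  lex  "with"
[1,2] N\S  lex  "dog"
[0,2] N  <  k=1
[2,3] ((S/N)\N)/S  lex  "plan"
[3,4] NP  lex  "song"
[4,5] S\PP  lex  "on"
[5,6] (N\NP)\(S\PP)  lex  "often"
[4,6] N\NP  <  k=5
[3,6] N  <  k=4
[6,7] S\N  lex  "every"
[3,7] S  <  k=6
[2,7] (S/N)\N  >  k=3
[0,7] S/N  <  k=2
[7,8] N  lex  "city"
[0,8] S  >  k=7

[0,8] S   >
  [0,7] S/N   <
    [0,2] N   <
      [0,1] "with" : S
      [1,2] "dog" : N\S
    [2,7] (S/N)\N   >
      [2,3] "plan" : ((S/N)\N)/S
      [3,7] S   <
        [3,6] N   <
          [3,4] "song" : NP
          [4,6] N\NP   <
            [4,5] "on" : S\PP
            [5,6] "often" : (N\NP)\(S\PP)
        [6,7] "every" : S\N
  [7,8] "city" : N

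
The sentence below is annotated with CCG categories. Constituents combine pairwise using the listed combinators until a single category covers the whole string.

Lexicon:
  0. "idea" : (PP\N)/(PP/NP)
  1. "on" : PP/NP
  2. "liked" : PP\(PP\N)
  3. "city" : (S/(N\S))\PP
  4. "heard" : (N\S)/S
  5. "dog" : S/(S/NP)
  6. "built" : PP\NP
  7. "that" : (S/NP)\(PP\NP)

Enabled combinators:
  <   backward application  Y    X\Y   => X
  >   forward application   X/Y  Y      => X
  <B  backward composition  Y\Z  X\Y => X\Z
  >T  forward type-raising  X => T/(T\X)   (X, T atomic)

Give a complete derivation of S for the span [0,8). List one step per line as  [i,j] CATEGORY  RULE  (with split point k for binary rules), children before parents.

[0,8] S   >
  [0,4] S/(N\S)   <
    [0,3] PP   <
      [0,2] PP\N   >
        [0,1] "idea" : (PP\N)/(PP/NP)
        [1,2] "on" : PP/NP
      [2,3] "liked" : PP\(PP\N)
    [3,4] "city" : (S/(N\S))\PP
  [4,8] N\S   >
    [4,5] "heard" : (N\S)/S
    [5,8] S   >
      [5,6] "dog" : S/(S/NP)
      [6,8] S/NP   <
        [6,7] "built" : PP\NP
        [7,8] "that" : (S/NP)\(PP\NP)

[0,1] (PP\N)/(PP/NP)  lex  "idea"
[1,2] PP/NP  lex  "on"
[0,2] PP\N  >  k=1
[2,3] PP\(PP\N)  lex  "liked"
[0,3] PP  <  k=2
[3,4] (S/(N\S))\PP  lex  "city"
[0,4] S/(N\S)  <  k=3
[4,5] (N\S)/S  lex  "heard"
[5,6] S/(S/NP)  lex  "dog"
[6,7] PP\NP  lex  "built"
[7,8] (S/NP)\(PP\NP)  lex  "that"
[6,8] S/NP  <  k=7
[5,8] S  >  k=6
[4,8] N\S  >  k=5
[0,8] S  >  k=4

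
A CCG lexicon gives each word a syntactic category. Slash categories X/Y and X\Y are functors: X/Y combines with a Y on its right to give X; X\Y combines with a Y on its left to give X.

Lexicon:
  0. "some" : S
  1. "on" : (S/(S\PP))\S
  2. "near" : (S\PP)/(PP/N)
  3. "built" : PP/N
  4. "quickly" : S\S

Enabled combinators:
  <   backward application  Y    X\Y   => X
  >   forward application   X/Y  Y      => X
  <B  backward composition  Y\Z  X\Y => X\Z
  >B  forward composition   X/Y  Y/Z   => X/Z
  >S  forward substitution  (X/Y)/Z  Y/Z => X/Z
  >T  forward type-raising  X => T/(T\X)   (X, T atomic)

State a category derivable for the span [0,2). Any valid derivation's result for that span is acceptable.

[0,5] S   >
  [0,2] S/(S\PP)   <
    [0,1] "some" : S
    [1,2] "on" : (S/(S\PP))\S
  [2,5] S\PP   <B
    [2,4] S\PP   >
      [2,3] "near" : (S\PP)/(PP/N)
      [3,4] "built" : PP/N
    [4,5] "quickly" : S\S

S/(S\PP)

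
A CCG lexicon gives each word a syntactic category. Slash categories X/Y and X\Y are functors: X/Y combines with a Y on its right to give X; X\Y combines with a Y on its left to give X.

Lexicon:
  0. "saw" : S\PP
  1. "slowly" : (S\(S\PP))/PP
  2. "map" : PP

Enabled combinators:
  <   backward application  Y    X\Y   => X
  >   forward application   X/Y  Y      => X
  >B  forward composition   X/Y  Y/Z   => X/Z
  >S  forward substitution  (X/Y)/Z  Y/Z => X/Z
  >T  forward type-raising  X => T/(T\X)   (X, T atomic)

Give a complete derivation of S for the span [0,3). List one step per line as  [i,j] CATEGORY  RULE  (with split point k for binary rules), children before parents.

[0,3] S   <
  [0,1] "saw" : S\PP
  [1,3] S\(S\PP)   >
    [1,2] "slowly" : (S\(S\PP))/PP
    [2,3] "map" : PP

[0,1] S\PP  lex  "saw"
[1,2] (S\(S\PP))/PP  lex  "slowly"
[2,3] PP  lex  "map"
[1,3] S\(S\PP)  >  k=2
[0,3] S  <  k=1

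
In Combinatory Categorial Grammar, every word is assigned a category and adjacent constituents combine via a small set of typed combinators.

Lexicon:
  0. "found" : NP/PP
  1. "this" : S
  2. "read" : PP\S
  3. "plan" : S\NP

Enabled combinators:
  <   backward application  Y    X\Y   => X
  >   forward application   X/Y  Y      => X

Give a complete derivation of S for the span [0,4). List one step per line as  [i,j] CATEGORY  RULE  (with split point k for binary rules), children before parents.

[0,4] S   <
  [0,3] NP   >
    [0,1] "found" : NP/PP
    [1,3] PP   <
      [1,2] "this" : S
      [2,3] "read" : PP\S
  [3,4] "plan" : S\NP

[0,1] NP/PP  lex  "found"
[1,2] S  lex  "this"
[2,3] PP\S  lex  "read"
[1,3] PP  <  k=2
[0,3] NP  >  k=1
[3,4] S\NP  lex  "plan"
[0,4] S  <  k=3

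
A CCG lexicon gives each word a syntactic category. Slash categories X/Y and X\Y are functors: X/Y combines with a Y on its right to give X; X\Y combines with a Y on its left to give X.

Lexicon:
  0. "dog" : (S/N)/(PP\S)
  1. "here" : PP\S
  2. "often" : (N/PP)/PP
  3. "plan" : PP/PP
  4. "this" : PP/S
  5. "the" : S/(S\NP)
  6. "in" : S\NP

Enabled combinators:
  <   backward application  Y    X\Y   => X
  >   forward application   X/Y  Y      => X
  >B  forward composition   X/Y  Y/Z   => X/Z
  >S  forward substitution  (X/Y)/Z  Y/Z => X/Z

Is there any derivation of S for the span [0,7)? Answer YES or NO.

[0,7] S   >
  [0,2] S/N   >
    [0,1] "dog" : (S/N)/(PP\S)
    [1,2] "here" : PP\S
  [2,7] N   >
    [2,4] N/PP   >S
      [2,3] "often" : (N/PP)/PP
      [3,4] "plan" : PP/PP
    [4,7] PP   >
      [4,5] "this" : PP/S
      [5,7] S   >
        [5,6] "the" : S/(S\NP)
        [6,7] "in" : S\NP

YES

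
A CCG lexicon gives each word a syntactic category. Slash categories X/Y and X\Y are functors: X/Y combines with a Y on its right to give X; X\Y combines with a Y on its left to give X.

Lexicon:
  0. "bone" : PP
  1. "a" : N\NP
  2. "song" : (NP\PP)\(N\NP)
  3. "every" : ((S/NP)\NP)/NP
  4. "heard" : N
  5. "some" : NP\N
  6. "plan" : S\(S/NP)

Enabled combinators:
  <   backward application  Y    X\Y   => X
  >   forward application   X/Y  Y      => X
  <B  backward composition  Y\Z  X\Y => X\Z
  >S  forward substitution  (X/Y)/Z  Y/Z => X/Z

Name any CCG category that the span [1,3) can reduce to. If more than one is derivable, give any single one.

NP\PP

[0,7] S   <
  [0,3] NP   <
    [0,1] "bone" : PP
    [1,3] NP\PP   <
      [1,2] "a" : N\NP
      [2,3] "song" : (NP\PP)\(N\NP)
  [3,7] S\NP   <B
    [3,6] (S/NP)\NP   >
      [3,4] "every" : ((S/NP)\NP)/NP
      [4,6] NP   <
        [4,5] "heard" : N
        [5,6] "some" : NP\N
    [6,7] "plan" : S\(S/NP)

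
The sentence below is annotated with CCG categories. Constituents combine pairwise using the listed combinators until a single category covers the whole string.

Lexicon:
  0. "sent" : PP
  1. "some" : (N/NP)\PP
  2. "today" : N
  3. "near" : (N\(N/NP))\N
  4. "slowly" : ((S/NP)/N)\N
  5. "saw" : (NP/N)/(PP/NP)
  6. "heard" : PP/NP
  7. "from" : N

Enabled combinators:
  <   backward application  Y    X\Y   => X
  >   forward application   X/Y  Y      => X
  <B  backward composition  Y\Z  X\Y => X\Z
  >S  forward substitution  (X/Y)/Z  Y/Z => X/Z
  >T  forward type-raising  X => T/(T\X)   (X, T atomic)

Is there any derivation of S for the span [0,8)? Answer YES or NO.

YES

[0,8] S   >
  [0,7] S/N   >S
    [0,5] (S/NP)/N   <
      [0,4] N   >
        [0,1] N/(N\PP)   >T
          [0,1] "sent" : PP
        [1,4] N\PP   <B
          [1,2] "some" : (N/NP)\PP
          [2,4] N\(N/NP)   <
            [2,3] "today" : N
            [3,4] "near" : (N\(N/NP))\N
      [4,5] "slowly" : ((S/NP)/N)\N
    [5,7] NP/N   >
      [5,6] "saw" : (NP/N)/(PP/NP)
      [6,7] "heard" : PP/NP
  [7,8] "from" : N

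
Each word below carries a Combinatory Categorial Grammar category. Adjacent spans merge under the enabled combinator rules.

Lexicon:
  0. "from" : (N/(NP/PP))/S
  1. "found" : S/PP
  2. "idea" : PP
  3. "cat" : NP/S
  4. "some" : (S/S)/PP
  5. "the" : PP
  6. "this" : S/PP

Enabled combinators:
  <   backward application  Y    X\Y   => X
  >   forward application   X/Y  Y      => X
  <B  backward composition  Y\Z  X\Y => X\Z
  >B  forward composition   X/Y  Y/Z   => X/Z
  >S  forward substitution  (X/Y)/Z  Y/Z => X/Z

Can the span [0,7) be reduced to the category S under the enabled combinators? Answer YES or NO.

(N/(NP/PP))/S S/PP PP NP/S (S/S)/PP PP S/PP
CKY chart[0,7] = {N}; S ∉ chart

NO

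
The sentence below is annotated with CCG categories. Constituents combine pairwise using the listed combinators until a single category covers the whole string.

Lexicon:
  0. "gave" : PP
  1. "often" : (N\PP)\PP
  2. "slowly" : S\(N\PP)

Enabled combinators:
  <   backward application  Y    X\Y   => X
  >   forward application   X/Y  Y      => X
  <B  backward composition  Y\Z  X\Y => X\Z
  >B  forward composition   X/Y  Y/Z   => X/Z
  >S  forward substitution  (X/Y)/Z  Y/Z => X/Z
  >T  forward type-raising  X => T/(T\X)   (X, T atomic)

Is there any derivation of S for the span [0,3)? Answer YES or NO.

[0,3] S   >
  [0,1] S/(S\PP)   >T
    [0,1] "gave" : PP
  [1,3] S\PP   <B
    [1,2] "often" : (N\PP)\PP
    [2,3] "slowly" : S\(N\PP)

YES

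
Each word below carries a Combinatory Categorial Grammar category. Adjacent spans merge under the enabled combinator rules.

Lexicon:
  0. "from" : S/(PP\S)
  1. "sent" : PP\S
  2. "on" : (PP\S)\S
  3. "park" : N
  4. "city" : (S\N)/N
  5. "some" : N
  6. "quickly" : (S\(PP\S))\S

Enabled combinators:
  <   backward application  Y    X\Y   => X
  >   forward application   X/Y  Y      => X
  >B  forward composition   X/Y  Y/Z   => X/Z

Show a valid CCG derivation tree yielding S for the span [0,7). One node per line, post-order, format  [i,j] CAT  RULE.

[0,7] S   <
  [0,3] PP\S   <
    [0,2] S   >
      [0,1] "from" : S/(PP\S)
      [1,2] "sent" : PP\S
    [2,3] "on" : (PP\S)\S
  [3,7] S\(PP\S)   <
    [3,6] S   <
      [3,4] "park" : N
      [4,6] S\N   >
        [4,5] "city" : (S\N)/N
        [5,6] "some" : N
    [6,7] "quickly" : (S\(PP\S))\S

[0,1] S/(PP\S)  lex  "from"
[1,2] PP\S  lex  "sent"
[0,2] S  >  k=1
[2,3] (PP\S)\S  lex  "on"
[0,3] PP\S  <  k=2
[3,4] N  lex  "park"
[4,5] (S\N)/N  lex  "city"
[5,6] N  lex  "some"
[4,6] S\N  >  k=5
[3,6] S  <  k=4
[6,7] (S\(PP\S))\S  lex  "quickly"
[3,7] S\(PP\S)  <  k=6
[0,7] S  <  k=3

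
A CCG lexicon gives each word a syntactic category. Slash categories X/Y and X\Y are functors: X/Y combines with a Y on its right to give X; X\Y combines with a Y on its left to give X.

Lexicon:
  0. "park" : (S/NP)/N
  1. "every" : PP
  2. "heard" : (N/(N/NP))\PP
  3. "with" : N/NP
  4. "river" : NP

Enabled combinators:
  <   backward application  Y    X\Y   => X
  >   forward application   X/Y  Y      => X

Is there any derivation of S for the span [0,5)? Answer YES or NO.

[0,5] S   >
  [0,4] S/NP   >
    [0,1] "park" : (S/NP)/N
    [1,4] N   >
      [1,3] N/(N/NP)   <
        [1,2] "every" : PP
        [2,3] "heard" : (N/(N/NP))\PP
      [3,4] "with" : N/NP
  [4,5] "river" : NP

YES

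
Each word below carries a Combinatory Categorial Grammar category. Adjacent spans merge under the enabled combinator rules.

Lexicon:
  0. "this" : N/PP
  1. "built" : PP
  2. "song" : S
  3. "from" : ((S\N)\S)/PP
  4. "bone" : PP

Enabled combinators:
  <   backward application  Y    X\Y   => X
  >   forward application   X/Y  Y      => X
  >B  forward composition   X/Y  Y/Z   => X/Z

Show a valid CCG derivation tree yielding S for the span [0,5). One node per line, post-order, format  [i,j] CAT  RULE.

[0,1] N/PP  lex  "this"
[1,2] PP  lex  "built"
[0,2] N  >  k=1
[2,3] S  lex  "song"
[3,4] ((S\N)\S)/PP  lex  "from"
[4,5] PP  lex  "bone"
[3,5] (S\N)\S  >  k=4
[2,5] S\N  <  k=3
[0,5] S  <  k=2

[0,5] S   <
  [0,2] N   >
    [0,1] "this" : N/PP
    [1,2] "built" : PP
  [2,5] S\N   <
    [2,3] "song" : S
    [3,5] (S\N)\S   >
      [3,4] "from" : ((S\N)\S)/PP
      [4,5] "bone" : PP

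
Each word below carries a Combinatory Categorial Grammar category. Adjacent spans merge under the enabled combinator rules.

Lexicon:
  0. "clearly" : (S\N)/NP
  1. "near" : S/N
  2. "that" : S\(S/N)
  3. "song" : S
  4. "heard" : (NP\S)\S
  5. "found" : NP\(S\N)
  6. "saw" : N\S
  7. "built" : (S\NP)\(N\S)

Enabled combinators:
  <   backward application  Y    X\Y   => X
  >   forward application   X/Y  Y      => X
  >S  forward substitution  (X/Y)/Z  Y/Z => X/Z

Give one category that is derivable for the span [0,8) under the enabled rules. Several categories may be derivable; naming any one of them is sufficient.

S

[0,8] S   <
  [0,6] NP   <
    [0,5] S\N   >
      [0,1] "clearly" : (S\N)/NP
      [1,5] NP   <
        [1,3] S   <
          [1,2] "near" : S/N
          [2,3] "that" : S\(S/N)
        [3,5] NP\S   <
          [3,4] "song" : S
          [4,5] "heard" : (NP\S)\S
    [5,6] "found" : NP\(S\N)
  [6,8] S\NP   <
    [6,7] "saw" : N\S
    [7,8] "built" : (S\NP)\(N\S)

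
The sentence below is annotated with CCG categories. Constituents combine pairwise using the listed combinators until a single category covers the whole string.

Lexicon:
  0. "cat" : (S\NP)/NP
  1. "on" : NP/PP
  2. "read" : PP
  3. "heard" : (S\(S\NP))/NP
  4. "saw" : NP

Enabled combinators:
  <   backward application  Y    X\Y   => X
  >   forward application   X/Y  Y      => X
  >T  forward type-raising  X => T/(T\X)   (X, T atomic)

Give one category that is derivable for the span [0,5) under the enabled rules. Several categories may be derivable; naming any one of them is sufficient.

[0,5] S   <
  [0,3] S\NP   >
    [0,1] "cat" : (S\NP)/NP
    [1,3] NP   >
      [1,2] "on" : NP/PP
      [2,3] "read" : PP
  [3,5] S\(S\NP)   >
    [3,4] "heard" : (S\(S\NP))/NP
    [4,5] "saw" : NP

S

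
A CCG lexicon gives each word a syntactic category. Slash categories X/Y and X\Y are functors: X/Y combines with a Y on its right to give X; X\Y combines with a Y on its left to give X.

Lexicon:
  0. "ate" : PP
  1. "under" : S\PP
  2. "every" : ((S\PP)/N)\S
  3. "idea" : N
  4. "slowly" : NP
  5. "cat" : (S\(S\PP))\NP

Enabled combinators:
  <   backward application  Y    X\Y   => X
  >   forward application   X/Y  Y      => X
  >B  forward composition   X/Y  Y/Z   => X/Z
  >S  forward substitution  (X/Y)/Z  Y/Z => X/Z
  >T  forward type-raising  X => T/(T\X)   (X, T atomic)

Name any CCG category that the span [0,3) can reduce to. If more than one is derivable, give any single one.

[0,6] S   <
  [0,4] S\PP   >
    [0,3] (S\PP)/N   <
      [0,2] S   >
        [0,1] S/(S\PP)   >T
          [0,1] "ate" : PP
        [1,2] "under" : S\PP
      [2,3] "every" : ((S\PP)/N)\S
    [3,4] "idea" : N
  [4,6] S\(S\PP)   <
    [4,5] "slowly" : NP
    [5,6] "cat" : (S\(S\PP))\NP

(S\PP)/N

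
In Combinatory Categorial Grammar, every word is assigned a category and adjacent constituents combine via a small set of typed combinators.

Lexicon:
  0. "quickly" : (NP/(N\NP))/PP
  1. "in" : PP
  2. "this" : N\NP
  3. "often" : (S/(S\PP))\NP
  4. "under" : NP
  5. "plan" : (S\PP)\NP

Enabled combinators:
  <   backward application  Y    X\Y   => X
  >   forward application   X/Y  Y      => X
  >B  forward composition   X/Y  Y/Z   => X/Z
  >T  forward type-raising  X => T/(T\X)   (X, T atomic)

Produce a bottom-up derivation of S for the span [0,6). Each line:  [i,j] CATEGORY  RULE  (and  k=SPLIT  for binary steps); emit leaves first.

[0,1] (NP/(N\NP))/PP  lex  "quickly"
[1,2] PP  lex  "in"
[0,2] NP/(N\NP)  >  k=1
[2,3] N\NP  lex  "this"
[0,3] NP  >  k=2
[3,4] (S/(S\PP))\NP  lex  "often"
[0,4] S/(S\PP)  <  k=3
[4,5] NP  lex  "under"
[5,6] (S\PP)\NP  lex  "plan"
[4,6] S\PP  <  k=5
[0,6] S  >  k=4

[0,6] S   >
  [0,4] S/(S\PP)   <
    [0,3] NP   >
      [0,2] NP/(N\NP)   >
        [0,1] "quickly" : (NP/(N\NP))/PP
        [1,2] "in" : PP
      [2,3] "this" : N\NP
    [3,4] "often" : (S/(S\PP))\NP
  [4,6] S\PP   <
    [4,5] "under" : NP
    [5,6] "plan" : (S\PP)\NP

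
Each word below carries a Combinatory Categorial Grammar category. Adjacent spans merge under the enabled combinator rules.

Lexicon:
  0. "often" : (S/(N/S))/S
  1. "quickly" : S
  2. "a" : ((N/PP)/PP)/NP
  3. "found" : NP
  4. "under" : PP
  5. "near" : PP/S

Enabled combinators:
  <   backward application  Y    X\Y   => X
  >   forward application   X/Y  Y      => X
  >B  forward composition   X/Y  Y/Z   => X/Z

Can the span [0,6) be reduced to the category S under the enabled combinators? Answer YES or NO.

YES

[0,6] S   >
  [0,2] S/(N/S)   >
    [0,1] "often" : (S/(N/S))/S
    [1,2] "quickly" : S
  [2,6] N/S   >B
    [2,5] N/PP   >
      [2,4] (N/PP)/PP   >
        [2,3] "a" : ((N/PP)/PP)/NP
        [3,4] "found" : NP
      [4,5] "under" : PP
    [5,6] "near" : PP/S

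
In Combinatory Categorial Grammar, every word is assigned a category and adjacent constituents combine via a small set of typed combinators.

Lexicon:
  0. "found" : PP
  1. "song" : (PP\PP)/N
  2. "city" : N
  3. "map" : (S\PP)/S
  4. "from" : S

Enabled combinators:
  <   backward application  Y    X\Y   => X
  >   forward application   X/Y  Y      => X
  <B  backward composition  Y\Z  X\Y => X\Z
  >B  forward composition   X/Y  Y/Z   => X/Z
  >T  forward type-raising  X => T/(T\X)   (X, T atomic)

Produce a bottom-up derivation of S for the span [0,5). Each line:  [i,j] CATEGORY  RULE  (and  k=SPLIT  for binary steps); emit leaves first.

[0,1] PP  lex  "found"
[1,2] (PP\PP)/N  lex  "song"
[2,3] N  lex  "city"
[1,3] PP\PP  >  k=2
[3,4] (S\PP)/S  lex  "map"
[4,5] S  lex  "from"
[3,5] S\PP  >  k=4
[1,5] S\PP  <B  k=3
[0,5] S  <  k=1

[0,5] S   <
  [0,1] "found" : PP
  [1,5] S\PP   <B
    [1,3] PP\PP   >
      [1,2] "song" : (PP\PP)/N
      [2,3] "city" : N
    [3,5] S\PP   >
      [3,4] "map" : (S\PP)/S
      [4,5] "from" : S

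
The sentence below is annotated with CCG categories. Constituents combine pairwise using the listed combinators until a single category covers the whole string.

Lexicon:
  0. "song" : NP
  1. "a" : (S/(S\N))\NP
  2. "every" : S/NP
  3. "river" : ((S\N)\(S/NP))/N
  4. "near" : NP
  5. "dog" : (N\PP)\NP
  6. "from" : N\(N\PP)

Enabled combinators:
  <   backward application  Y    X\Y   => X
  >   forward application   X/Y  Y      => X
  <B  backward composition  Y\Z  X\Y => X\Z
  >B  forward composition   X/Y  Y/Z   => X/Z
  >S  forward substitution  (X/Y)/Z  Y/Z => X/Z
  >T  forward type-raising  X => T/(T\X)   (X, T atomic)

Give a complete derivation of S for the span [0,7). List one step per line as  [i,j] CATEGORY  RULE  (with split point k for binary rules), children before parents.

[0,7] S   >
  [0,2] S/(S\N)   <
    [0,1] "song" : NP
    [1,2] "a" : (S/(S\N))\NP
  [2,7] S\N   <
    [2,3] "every" : S/NP
    [3,7] (S\N)\(S/NP)   >
      [3,4] "river" : ((S\N)\(S/NP))/N
      [4,7] N   >
        [4,5] N/(N\NP)   >T
          [4,5] "near" : NP
        [5,7] N\NP   <B
          [5,6] "dog" : (N\PP)\NP
          [6,7] "from" : N\(N\PP)

[0,1] NP  lex  "song"
[1,2] (S/(S\N))\NP  lex  "a"
[0,2] S/(S\N)  <  k=1
[2,3] S/NP  lex  "every"
[3,4] ((S\N)\(S/NP))/N  lex  "river"
[4,5] NP  lex  "near"
[4,5] N/(N\NP)  >T
[5,6] (N\PP)\NP  lex  "dog"
[6,7] N\(N\PP)  lex  "from"
[5,7] N\NP  <B  k=6
[4,7] N  >  k=5
[3,7] (S\N)\(S/NP)  >  k=4
[2,7] S\N  <  k=3
[0,7] S  >  k=2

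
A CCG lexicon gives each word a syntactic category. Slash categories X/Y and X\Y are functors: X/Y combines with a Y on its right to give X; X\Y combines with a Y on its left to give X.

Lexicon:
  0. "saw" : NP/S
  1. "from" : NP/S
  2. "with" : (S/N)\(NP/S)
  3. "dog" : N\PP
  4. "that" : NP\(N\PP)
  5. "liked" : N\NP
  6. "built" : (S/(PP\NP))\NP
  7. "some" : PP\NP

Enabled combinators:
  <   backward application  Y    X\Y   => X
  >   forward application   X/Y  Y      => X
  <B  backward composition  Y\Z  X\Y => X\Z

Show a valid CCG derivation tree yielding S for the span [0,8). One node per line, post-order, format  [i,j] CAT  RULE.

[0,8] S   >
  [0,7] S/(PP\NP)   <
    [0,6] NP   >
      [0,1] "saw" : NP/S
      [1,6] S   >
        [1,3] S/N   <
          [1,2] "from" : NP/S
          [2,3] "with" : (S/N)\(NP/S)
        [3,6] N   <
          [3,5] NP   <
            [3,4] "dog" : N\PP
            [4,5] "that" : NP\(N\PP)
          [5,6] "liked" : N\NP
    [6,7] "built" : (S/(PP\NP))\NP
  [7,8] "some" : PP\NP

[0,1] NP/S  lex  "saw"
[1,2] NP/S  lex  "from"
[2,3] (S/N)\(NP/S)  lex  "with"
[1,3] S/N  <  k=2
[3,4] N\PP  lex  "dog"
[4,5] NP\(N\PP)  lex  "that"
[3,5] NP  <  k=4
[5,6] N\NP  lex  "liked"
[3,6] N  <  k=5
[1,6] S  >  k=3
[0,6] NP  >  k=1
[6,7] (S/(PP\NP))\NP  lex  "built"
[0,7] S/(PP\NP)  <  k=6
[7,8] PP\NP  lex  "some"
[0,8] S  >  k=7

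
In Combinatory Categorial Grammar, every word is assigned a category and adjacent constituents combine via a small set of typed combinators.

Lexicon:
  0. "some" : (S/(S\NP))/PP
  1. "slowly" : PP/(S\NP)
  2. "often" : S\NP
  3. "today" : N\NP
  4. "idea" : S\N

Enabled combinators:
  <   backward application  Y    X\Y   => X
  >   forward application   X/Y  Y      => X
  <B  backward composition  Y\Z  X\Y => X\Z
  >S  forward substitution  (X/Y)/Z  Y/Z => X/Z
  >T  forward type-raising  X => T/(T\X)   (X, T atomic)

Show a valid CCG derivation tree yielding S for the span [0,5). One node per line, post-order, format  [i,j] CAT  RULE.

[0,1] (S/(S\NP))/PP  lex  "some"
[1,2] PP/(S\NP)  lex  "slowly"
[2,3] S\NP  lex  "often"
[1,3] PP  >  k=2
[0,3] S/(S\NP)  >  k=1
[3,4] N\NP  lex  "today"
[4,5] S\N  lex  "idea"
[3,5] S\NP  <B  k=4
[0,5] S  >  k=3

[0,5] S   >
  [0,3] S/(S\NP)   >
    [0,1] "some" : (S/(S\NP))/PP
    [1,3] PP   >
      [1,2] "slowly" : PP/(S\NP)
      [2,3] "often" : S\NP
  [3,5] S\NP   <B
    [3,4] "today" : N\NP
    [4,5] "idea" : S\N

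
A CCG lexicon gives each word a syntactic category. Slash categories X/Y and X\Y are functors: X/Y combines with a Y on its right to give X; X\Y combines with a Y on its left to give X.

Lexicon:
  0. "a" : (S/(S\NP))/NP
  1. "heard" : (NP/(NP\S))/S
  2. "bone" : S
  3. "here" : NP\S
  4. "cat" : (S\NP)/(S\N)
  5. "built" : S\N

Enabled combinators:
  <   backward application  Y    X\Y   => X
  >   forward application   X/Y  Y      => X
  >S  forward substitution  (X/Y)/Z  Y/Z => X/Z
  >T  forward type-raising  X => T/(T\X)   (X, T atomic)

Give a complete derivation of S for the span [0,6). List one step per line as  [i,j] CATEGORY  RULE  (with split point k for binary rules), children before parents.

[0,1] (S/(S\NP))/NP  lex  "a"
[1,2] (NP/(NP\S))/S  lex  "heard"
[2,3] S  lex  "bone"
[1,3] NP/(NP\S)  >  k=2
[3,4] NP\S  lex  "here"
[1,4] NP  >  k=3
[0,4] S/(S\NP)  >  k=1
[4,5] (S\NP)/(S\N)  lex  "cat"
[5,6] S\N  lex  "built"
[4,6] S\NP  >  k=5
[0,6] S  >  k=4

[0,6] S   >
  [0,4] S/(S\NP)   >
    [0,1] "a" : (S/(S\NP))/NP
    [1,4] NP   >
      [1,3] NP/(NP\S)   >
        [1,2] "heard" : (NP/(NP\S))/S
        [2,3] "bone" : S
      [3,4] "here" : NP\S
  [4,6] S\NP   >
    [4,5] "cat" : (S\NP)/(S\N)
    [5,6] "built" : S\N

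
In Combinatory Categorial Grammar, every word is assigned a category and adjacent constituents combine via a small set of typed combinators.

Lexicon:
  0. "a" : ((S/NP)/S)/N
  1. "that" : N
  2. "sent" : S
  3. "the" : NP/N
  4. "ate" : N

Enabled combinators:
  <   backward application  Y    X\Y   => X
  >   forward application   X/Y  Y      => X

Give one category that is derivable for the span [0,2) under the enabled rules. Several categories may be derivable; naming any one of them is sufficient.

(S/NP)/S

[0,5] S   >
  [0,3] S/NP   >
    [0,2] (S/NP)/S   >
      [0,1] "a" : ((S/NP)/S)/N
      [1,2] "that" : N
    [2,3] "sent" : S
  [3,5] NP   >
    [3,4] "the" : NP/N
    [4,5] "ate" : N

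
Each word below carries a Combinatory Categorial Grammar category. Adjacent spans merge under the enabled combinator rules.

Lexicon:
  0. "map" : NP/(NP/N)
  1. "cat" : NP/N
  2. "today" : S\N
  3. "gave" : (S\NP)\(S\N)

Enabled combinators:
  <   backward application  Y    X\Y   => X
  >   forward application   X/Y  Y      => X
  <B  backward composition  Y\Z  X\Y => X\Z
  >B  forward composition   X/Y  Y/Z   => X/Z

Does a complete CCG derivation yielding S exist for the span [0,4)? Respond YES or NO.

[0,4] S   <
  [0,2] NP   >
    [0,1] "map" : NP/(NP/N)
    [1,2] "cat" : NP/N
  [2,4] S\NP   <
    [2,3] "today" : S\N
    [3,4] "gave" : (S\NP)\(S\N)

YES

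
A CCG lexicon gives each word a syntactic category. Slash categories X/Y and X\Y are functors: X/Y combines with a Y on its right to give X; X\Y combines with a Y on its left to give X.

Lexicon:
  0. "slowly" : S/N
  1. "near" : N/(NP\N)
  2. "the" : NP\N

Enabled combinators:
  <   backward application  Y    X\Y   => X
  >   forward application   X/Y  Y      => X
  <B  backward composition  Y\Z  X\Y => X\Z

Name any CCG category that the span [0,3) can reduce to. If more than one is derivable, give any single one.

S

[0,3] S   >
  [0,1] "slowly" : S/N
  [1,3] N   >
    [1,2] "near" : N/(NP\N)
    [2,3] "the" : NP\N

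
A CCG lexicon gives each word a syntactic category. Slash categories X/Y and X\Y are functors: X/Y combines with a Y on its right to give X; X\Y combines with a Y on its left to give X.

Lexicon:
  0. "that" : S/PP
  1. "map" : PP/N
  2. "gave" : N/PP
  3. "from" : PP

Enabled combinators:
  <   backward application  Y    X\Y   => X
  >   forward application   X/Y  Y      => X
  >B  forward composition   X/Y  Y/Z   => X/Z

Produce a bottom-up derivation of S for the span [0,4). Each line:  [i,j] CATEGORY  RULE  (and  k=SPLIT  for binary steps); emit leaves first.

[0,4] S   >
  [0,3] S/PP   >B
    [0,1] "that" : S/PP
    [1,3] PP/PP   >B
      [1,2] "map" : PP/N
      [2,3] "gave" : N/PP
  [3,4] "from" : PP

[0,1] S/PP  lex  "that"
[1,2] PP/N  lex  "map"
[2,3] N/PP  lex  "gave"
[1,3] PP/PP  >B  k=2
[0,3] S/PP  >B  k=1
[3,4] PP  lex  "from"
[0,4] S  >  k=3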